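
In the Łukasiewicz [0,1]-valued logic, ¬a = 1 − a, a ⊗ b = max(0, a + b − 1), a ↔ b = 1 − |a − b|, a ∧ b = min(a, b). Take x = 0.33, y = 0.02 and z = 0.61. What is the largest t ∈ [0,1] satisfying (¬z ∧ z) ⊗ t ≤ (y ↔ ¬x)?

¬z = 1 − 0.61 = 0.39
¬z ∧ z = min(0.39, 0.61) = 0.39
So the left factor is ¬z ∧ z = 0.39.
¬x = 1 − 0.33 = 0.67
y ↔ ¬x = 1 − |0.02 − 0.67| = 1 − 0.65 = 0.35
So the right-hand bound is y ↔ ¬x = 0.35.
The residuum of the Łukasiewicz t-norm gives the supremum: min(1, 1 − 0.39 + 0.35).
1 − 0.39 + 0.35 = 0.96, so t = min(1, 0.96) = 0.96.
Check: 0.39 ⊗ 0.96 = max(0, 0.35) = 0.35 ≤ 0.35.

0.96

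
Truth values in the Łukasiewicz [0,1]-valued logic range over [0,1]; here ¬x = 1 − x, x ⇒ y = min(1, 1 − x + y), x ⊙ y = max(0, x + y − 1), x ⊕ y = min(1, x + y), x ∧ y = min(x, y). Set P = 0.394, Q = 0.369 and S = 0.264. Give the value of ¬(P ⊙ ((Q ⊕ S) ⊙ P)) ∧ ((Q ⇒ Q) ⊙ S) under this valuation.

0.264

Q ⊕ S = min(1, 0.369 + 0.264) = min(1, 0.633) = 0.633
(Q ⊕ S) ⊙ P = max(0, 0.633 + 0.394 − 1) = max(0, 0.027) = 0.027
P ⊙ ((Q ⊕ S) ⊙ P) = max(0, 0.394 + 0.027 − 1) = max(0, -0.579) = 0.000
¬(P ⊙ ((Q ⊕ S) ⊙ P)) = 1 − 0.000 = 1.000
Q ⇒ Q = min(1, 1 − 0.369 + 0.369) = min(1, 1.000) = 1.000
(Q ⇒ Q) ⊙ S = max(0, 1.000 + 0.264 − 1) = max(0, 0.264) = 0.264
¬(P ⊙ ((Q ⊕ S) ⊙ P)) ∧ ((Q ⇒ Q) ⊙ S) = min(1.000, 0.264) = 0.264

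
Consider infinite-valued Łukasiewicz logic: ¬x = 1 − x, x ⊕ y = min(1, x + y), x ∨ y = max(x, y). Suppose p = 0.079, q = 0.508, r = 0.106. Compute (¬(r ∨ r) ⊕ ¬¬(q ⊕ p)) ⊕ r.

1.000

r ∨ r = max(0.106, 0.106) = 0.106
¬(r ∨ r) = 1 − 0.106 = 0.894
q ⊕ p = min(1, 0.508 + 0.079) = min(1, 0.587) = 0.587
¬(q ⊕ p) = 1 − 0.587 = 0.413
¬¬(q ⊕ p) = 1 − 0.413 = 0.587
¬(r ∨ r) ⊕ ¬¬(q ⊕ p) = min(1, 0.894 + 0.587) = min(1, 1.481) = 1.000
(¬(r ∨ r) ⊕ ¬¬(q ⊕ p)) ⊕ r = min(1, 1.000 + 0.106) = min(1, 1.106) = 1.000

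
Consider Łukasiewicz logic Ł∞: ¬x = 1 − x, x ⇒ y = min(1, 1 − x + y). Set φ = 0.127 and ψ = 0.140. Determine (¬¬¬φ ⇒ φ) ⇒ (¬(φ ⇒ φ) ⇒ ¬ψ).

1.000

¬φ = 1 − 0.127 = 0.873
¬¬φ = 1 − 0.873 = 0.127
¬¬¬φ = 1 − 0.127 = 0.873
¬¬¬φ ⇒ φ = min(1, 1 − 0.873 + 0.127) = min(1, 0.254) = 0.254
φ ⇒ φ = min(1, 1 − 0.127 + 0.127) = min(1, 1.000) = 1.000
¬(φ ⇒ φ) = 1 − 1.000 = 0.000
¬ψ = 1 − 0.140 = 0.860
¬(φ ⇒ φ) ⇒ ¬ψ = min(1, 1 − 0.000 + 0.860) = min(1, 1.860) = 1.000
(¬¬¬φ ⇒ φ) ⇒ (¬(φ ⇒ φ) ⇒ ¬ψ) = min(1, 1 − 0.254 + 1.000) = min(1, 1.746) = 1.000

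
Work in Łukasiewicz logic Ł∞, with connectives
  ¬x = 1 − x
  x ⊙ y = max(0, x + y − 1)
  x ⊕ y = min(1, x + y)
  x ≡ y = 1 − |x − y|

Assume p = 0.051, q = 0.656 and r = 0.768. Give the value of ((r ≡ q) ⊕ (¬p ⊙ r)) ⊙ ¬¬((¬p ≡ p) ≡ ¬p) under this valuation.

r ≡ q = 1 − |0.768 − 0.656| = 1 − 0.112 = 0.888
¬p = 1 − 0.051 = 0.949
¬p ⊙ r = max(0, 0.949 + 0.768 − 1) = max(0, 0.717) = 0.717
(r ≡ q) ⊕ (¬p ⊙ r) = min(1, 0.888 + 0.717) = min(1, 1.605) = 1.000
¬p ≡ p = 1 − |0.949 − 0.051| = 1 − 0.898 = 0.102
(¬p ≡ p) ≡ ¬p = 1 − |0.102 − 0.949| = 1 − 0.847 = 0.153
¬((¬p ≡ p) ≡ ¬p) = 1 − 0.153 = 0.847
¬¬((¬p ≡ p) ≡ ¬p) = 1 − 0.847 = 0.153
((r ≡ q) ⊕ (¬p ⊙ r)) ⊙ ¬¬((¬p ≡ p) ≡ ¬p) = max(0, 1.000 + 0.153 − 1) = max(0, 0.153) = 0.153

0.153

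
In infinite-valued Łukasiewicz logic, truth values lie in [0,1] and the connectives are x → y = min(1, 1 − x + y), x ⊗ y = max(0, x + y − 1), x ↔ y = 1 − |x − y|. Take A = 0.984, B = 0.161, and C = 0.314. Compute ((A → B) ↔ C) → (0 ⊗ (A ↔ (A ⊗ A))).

A → B = min(1, 1 − 0.984 + 0.161) = min(1, 0.177) = 0.177
(A → B) ↔ C = 1 − |0.177 − 0.314| = 1 − 0.137 = 0.863
A ⊗ A = max(0, 0.984 + 0.984 − 1) = max(0, 0.968) = 0.968
A ↔ (A ⊗ A) = 1 − |0.984 − 0.968| = 1 − 0.016 = 0.984
0 ⊗ (A ↔ (A ⊗ A)) = max(0, 0.000 + 0.984 − 1) = max(0, -0.016) = 0.000
((A → B) ↔ C) → (0 ⊗ (A ↔ (A ⊗ A))) = min(1, 1 − 0.863 + 0.000) = min(1, 0.137) = 0.137

0.137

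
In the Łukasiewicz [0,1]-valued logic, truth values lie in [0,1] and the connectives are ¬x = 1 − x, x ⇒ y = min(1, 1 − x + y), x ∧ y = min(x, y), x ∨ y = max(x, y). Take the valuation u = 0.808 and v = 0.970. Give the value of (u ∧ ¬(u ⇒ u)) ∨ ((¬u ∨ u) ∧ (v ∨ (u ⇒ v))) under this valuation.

u ⇒ u = min(1, 1 − 0.808 + 0.808) = min(1, 1.000) = 1.000
¬(u ⇒ u) = 1 − 1.000 = 0.000
u ∧ ¬(u ⇒ u) = min(0.808, 0.000) = 0.000
¬u = 1 − 0.808 = 0.192
¬u ∨ u = max(0.192, 0.808) = 0.808
u ⇒ v = min(1, 1 − 0.808 + 0.970) = min(1, 1.162) = 1.000
v ∨ (u ⇒ v) = max(0.970, 1.000) = 1.000
(¬u ∨ u) ∧ (v ∨ (u ⇒ v)) = min(0.808, 1.000) = 0.808
(u ∧ ¬(u ⇒ u)) ∨ ((¬u ∨ u) ∧ (v ∨ (u ⇒ v))) = max(0.000, 0.808) = 0.808

0.808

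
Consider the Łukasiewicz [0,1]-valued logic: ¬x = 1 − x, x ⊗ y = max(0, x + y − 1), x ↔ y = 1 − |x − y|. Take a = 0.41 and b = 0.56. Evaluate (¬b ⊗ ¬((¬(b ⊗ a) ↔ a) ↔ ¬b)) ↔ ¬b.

0.56

¬b = 1 − 0.56 = 0.44
b ⊗ a = max(0, 0.56 + 0.41 − 1) = max(0, -0.03) = 0.00
¬(b ⊗ a) = 1 − 0.00 = 1.00
¬(b ⊗ a) ↔ a = 1 − |1.00 − 0.41| = 1 − 0.59 = 0.41
(¬(b ⊗ a) ↔ a) ↔ ¬b = 1 − |0.41 − 0.44| = 1 − 0.03 = 0.97
¬((¬(b ⊗ a) ↔ a) ↔ ¬b) = 1 − 0.97 = 0.03
¬b ⊗ ¬((¬(b ⊗ a) ↔ a) ↔ ¬b) = max(0, 0.44 + 0.03 − 1) = max(0, -0.53) = 0.00
(¬b ⊗ ¬((¬(b ⊗ a) ↔ a) ↔ ¬b)) ↔ ¬b = 1 − |0.00 − 0.44| = 1 − 0.44 = 0.56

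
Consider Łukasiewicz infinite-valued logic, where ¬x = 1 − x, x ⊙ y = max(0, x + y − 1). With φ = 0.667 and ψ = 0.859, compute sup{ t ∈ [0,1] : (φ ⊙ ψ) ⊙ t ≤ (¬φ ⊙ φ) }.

0.474

φ ⊙ ψ = max(0, 0.667 + 0.859 − 1) = max(0, 0.526) = 0.526
So the left factor is φ ⊙ ψ = 0.526.
¬φ = 1 − 0.667 = 0.333
¬φ ⊙ φ = max(0, 0.333 + 0.667 − 1) = max(0, 0.000) = 0.000
So the right-hand bound is ¬φ ⊙ φ = 0.000.
The residuum of the Łukasiewicz t-norm gives the supremum: min(1, 1 − 0.526 + 0.000).
1 − 0.526 + 0.000 = 0.474, so t = min(1, 0.474) = 0.474.
Check: 0.526 ⊙ 0.474 = max(0, 0.000) = 0.000 ≤ 0.000.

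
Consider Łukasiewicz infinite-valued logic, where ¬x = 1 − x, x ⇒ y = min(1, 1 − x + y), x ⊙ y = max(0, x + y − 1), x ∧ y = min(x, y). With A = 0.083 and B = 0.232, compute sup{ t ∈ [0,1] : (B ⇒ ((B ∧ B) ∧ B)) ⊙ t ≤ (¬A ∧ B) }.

0.232

B ∧ B = min(0.232, 0.232) = 0.232
(B ∧ B) ∧ B = min(0.232, 0.232) = 0.232
B ⇒ ((B ∧ B) ∧ B) = min(1, 1 − 0.232 + 0.232) = min(1, 1.000) = 1.000
So the left factor is B ⇒ ((B ∧ B) ∧ B) = 1.000.
¬A = 1 − 0.083 = 0.917
¬A ∧ B = min(0.917, 0.232) = 0.232
So the right-hand bound is ¬A ∧ B = 0.232.
The residuum of the Łukasiewicz t-norm gives the supremum: min(1, 1 − 1.000 + 0.232).
1 − 1.000 + 0.232 = 0.232, so t = min(1, 0.232) = 0.232.
Check: 1.000 ⊙ 0.232 = max(0, 0.232) = 0.232 ≤ 0.232.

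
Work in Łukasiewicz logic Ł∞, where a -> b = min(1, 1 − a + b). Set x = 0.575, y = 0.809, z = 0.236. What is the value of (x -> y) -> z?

x -> y = min(1, 1 − 0.575 + 0.809) = min(1, 1.234) = 1.000
(x -> y) -> z = min(1, 1 − 1.000 + 0.236) = min(1, 0.236) = 0.236

0.236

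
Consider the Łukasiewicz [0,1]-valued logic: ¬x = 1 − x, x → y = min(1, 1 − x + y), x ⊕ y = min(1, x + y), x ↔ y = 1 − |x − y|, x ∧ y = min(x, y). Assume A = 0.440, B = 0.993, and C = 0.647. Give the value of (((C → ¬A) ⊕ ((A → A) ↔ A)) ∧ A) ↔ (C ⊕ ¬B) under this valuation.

0.786

¬A = 1 − 0.440 = 0.560
C → ¬A = min(1, 1 − 0.647 + 0.560) = min(1, 0.913) = 0.913
A → A = min(1, 1 − 0.440 + 0.440) = min(1, 1.000) = 1.000
(A → A) ↔ A = 1 − |1.000 − 0.440| = 1 − 0.560 = 0.440
(C → ¬A) ⊕ ((A → A) ↔ A) = min(1, 0.913 + 0.440) = min(1, 1.353) = 1.000
((C → ¬A) ⊕ ((A → A) ↔ A)) ∧ A = min(1.000, 0.440) = 0.440
¬B = 1 − 0.993 = 0.007
C ⊕ ¬B = min(1, 0.647 + 0.007) = min(1, 0.654) = 0.654
(((C → ¬A) ⊕ ((A → A) ↔ A)) ∧ A) ↔ (C ⊕ ¬B) = 1 − |0.440 − 0.654| = 1 − 0.214 = 0.786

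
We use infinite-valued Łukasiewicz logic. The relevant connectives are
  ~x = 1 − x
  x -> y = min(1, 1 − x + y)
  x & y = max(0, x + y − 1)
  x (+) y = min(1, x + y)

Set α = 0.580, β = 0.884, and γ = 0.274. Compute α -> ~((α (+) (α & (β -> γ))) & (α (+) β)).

β -> γ = min(1, 1 − 0.884 + 0.274) = min(1, 0.390) = 0.390
α & (β -> γ) = max(0, 0.580 + 0.390 − 1) = max(0, -0.030) = 0.000
α (+) (α & (β -> γ)) = min(1, 0.580 + 0.000) = min(1, 0.580) = 0.580
α (+) β = min(1, 0.580 + 0.884) = min(1, 1.464) = 1.000
(α (+) (α & (β -> γ))) & (α (+) β) = max(0, 0.580 + 1.000 − 1) = max(0, 0.580) = 0.580
~((α (+) (α & (β -> γ))) & (α (+) β)) = 1 − 0.580 = 0.420
α -> ~((α (+) (α & (β -> γ))) & (α (+) β)) = min(1, 1 − 0.580 + 0.420) = min(1, 0.840) = 0.840

0.840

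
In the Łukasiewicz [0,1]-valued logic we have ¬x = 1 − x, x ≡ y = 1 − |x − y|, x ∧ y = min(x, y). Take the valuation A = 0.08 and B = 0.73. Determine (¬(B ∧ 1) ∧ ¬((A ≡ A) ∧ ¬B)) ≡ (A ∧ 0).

B ∧ 1 = min(0.73, 1.00) = 0.73
¬(B ∧ 1) = 1 − 0.73 = 0.27
A ≡ A = 1 − |0.08 − 0.08| = 1 − 0.00 = 1.00
¬B = 1 − 0.73 = 0.27
(A ≡ A) ∧ ¬B = min(1.00, 0.27) = 0.27
¬((A ≡ A) ∧ ¬B) = 1 − 0.27 = 0.73
¬(B ∧ 1) ∧ ¬((A ≡ A) ∧ ¬B) = min(0.27, 0.73) = 0.27
A ∧ 0 = min(0.08, 0.00) = 0.00
(¬(B ∧ 1) ∧ ¬((A ≡ A) ∧ ¬B)) ≡ (A ∧ 0) = 1 − |0.27 − 0.00| = 1 − 0.27 = 0.73

0.73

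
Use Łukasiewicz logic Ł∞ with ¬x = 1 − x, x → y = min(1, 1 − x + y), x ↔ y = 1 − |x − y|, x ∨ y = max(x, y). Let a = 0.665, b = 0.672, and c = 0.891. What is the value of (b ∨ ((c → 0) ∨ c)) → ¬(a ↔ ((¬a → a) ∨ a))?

c → 0 = min(1, 1 − 0.891 + 0.000) = min(1, 0.109) = 0.109
(c → 0) ∨ c = max(0.109, 0.891) = 0.891
b ∨ ((c → 0) ∨ c) = max(0.672, 0.891) = 0.891
¬a = 1 − 0.665 = 0.335
¬a → a = min(1, 1 − 0.335 + 0.665) = min(1, 1.330) = 1.000
(¬a → a) ∨ a = max(1.000, 0.665) = 1.000
a ↔ ((¬a → a) ∨ a) = 1 − |0.665 − 1.000| = 1 − 0.335 = 0.665
¬(a ↔ ((¬a → a) ∨ a)) = 1 − 0.665 = 0.335
(b ∨ ((c → 0) ∨ c)) → ¬(a ↔ ((¬a → a) ∨ a)) = min(1, 1 − 0.891 + 0.335) = min(1, 0.444) = 0.444

0.444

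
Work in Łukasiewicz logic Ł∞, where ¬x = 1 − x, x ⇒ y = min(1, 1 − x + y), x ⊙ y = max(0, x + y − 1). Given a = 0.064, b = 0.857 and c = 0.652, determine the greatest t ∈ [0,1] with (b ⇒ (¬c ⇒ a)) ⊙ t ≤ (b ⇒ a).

0.348

¬c = 1 − 0.652 = 0.348
¬c ⇒ a = min(1, 1 − 0.348 + 0.064) = min(1, 0.716) = 0.716
b ⇒ (¬c ⇒ a) = min(1, 1 − 0.857 + 0.716) = min(1, 0.859) = 0.859
So the left factor is b ⇒ (¬c ⇒ a) = 0.859.
b ⇒ a = min(1, 1 − 0.857 + 0.064) = min(1, 0.207) = 0.207
So the right-hand bound is b ⇒ a = 0.207.
The residuum of the Łukasiewicz t-norm gives the supremum: min(1, 1 − 0.859 + 0.207).
1 − 0.859 + 0.207 = 0.348, so t = min(1, 0.348) = 0.348.
Check: 0.859 ⊙ 0.348 = max(0, 0.207) = 0.207 ≤ 0.207.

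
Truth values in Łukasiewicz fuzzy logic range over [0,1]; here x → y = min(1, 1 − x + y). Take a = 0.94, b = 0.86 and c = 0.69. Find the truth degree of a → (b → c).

0.89

b → c = min(1, 1 − 0.86 + 0.69) = min(1, 0.83) = 0.83
a → (b → c) = min(1, 1 − 0.94 + 0.83) = min(1, 0.89) = 0.89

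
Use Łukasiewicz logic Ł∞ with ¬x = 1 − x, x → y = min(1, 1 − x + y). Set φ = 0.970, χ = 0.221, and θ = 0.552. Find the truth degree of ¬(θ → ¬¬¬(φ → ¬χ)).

0.361

¬χ = 1 − 0.221 = 0.779
φ → ¬χ = min(1, 1 − 0.970 + 0.779) = min(1, 0.809) = 0.809
¬(φ → ¬χ) = 1 − 0.809 = 0.191
¬¬(φ → ¬χ) = 1 − 0.191 = 0.809
¬¬¬(φ → ¬χ) = 1 − 0.809 = 0.191
θ → ¬¬¬(φ → ¬χ) = min(1, 1 − 0.552 + 0.191) = min(1, 0.639) = 0.639
¬(θ → ¬¬¬(φ → ¬χ)) = 1 − 0.639 = 0.361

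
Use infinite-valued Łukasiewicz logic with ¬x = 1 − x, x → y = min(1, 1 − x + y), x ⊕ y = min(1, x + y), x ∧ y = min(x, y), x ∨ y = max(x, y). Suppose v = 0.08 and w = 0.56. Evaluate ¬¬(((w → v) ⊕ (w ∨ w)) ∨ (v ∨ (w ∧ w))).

w → v = min(1, 1 − 0.56 + 0.08) = min(1, 0.52) = 0.52
w ∨ w = max(0.56, 0.56) = 0.56
(w → v) ⊕ (w ∨ w) = min(1, 0.52 + 0.56) = min(1, 1.08) = 1.00
w ∧ w = min(0.56, 0.56) = 0.56
v ∨ (w ∧ w) = max(0.08, 0.56) = 0.56
((w → v) ⊕ (w ∨ w)) ∨ (v ∨ (w ∧ w)) = max(1.00, 0.56) = 1.00
¬(((w → v) ⊕ (w ∨ w)) ∨ (v ∨ (w ∧ w))) = 1 − 1.00 = 0.00
¬¬(((w → v) ⊕ (w ∨ w)) ∨ (v ∨ (w ∧ w))) = 1 − 0.00 = 1.00

1.00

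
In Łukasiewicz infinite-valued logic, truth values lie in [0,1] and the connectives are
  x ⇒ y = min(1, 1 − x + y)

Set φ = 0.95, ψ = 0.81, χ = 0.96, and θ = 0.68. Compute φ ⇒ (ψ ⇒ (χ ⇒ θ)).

χ ⇒ θ = min(1, 1 − 0.96 + 0.68) = min(1, 0.72) = 0.72
ψ ⇒ (χ ⇒ θ) = min(1, 1 − 0.81 + 0.72) = min(1, 0.91) = 0.91
φ ⇒ (ψ ⇒ (χ ⇒ θ)) = min(1, 1 − 0.95 + 0.91) = min(1, 0.96) = 0.96

0.96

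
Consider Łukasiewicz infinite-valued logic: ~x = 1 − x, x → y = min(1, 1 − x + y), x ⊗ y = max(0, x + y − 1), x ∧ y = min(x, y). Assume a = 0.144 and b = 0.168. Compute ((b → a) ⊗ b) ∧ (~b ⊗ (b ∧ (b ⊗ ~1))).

0.000

b → a = min(1, 1 − 0.168 + 0.144) = min(1, 0.976) = 0.976
(b → a) ⊗ b = max(0, 0.976 + 0.168 − 1) = max(0, 0.144) = 0.144
~b = 1 − 0.168 = 0.832
~1 = 1 − 1.000 = 0.000
b ⊗ ~1 = max(0, 0.168 + 0.000 − 1) = max(0, -0.832) = 0.000
b ∧ (b ⊗ ~1) = min(0.168, 0.000) = 0.000
~b ⊗ (b ∧ (b ⊗ ~1)) = max(0, 0.832 + 0.000 − 1) = max(0, -0.168) = 0.000
((b → a) ⊗ b) ∧ (~b ⊗ (b ∧ (b ⊗ ~1))) = min(0.144, 0.000) = 0.000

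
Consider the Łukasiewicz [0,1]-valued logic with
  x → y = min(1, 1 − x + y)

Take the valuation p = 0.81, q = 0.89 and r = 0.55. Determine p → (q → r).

0.85

q → r = min(1, 1 − 0.89 + 0.55) = min(1, 0.66) = 0.66
p → (q → r) = min(1, 1 − 0.81 + 0.66) = min(1, 0.85) = 0.85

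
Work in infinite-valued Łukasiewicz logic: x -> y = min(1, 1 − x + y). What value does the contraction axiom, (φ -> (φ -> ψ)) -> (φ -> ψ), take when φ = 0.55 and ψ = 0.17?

0.62

φ -> ψ = min(1, 1 − 0.55 + 0.17) = min(1, 0.62) = 0.62
φ -> (φ -> ψ) = min(1, 1 − 0.55 + 0.62) = min(1, 1.07) = 1.00
(φ -> (φ -> ψ)) -> (φ -> ψ) = min(1, 1 − 1.00 + 0.62) = min(1, 0.62) = 0.62
(The value 0.62 < 1 shows this instance is not satisfied; fails in Ł∞ (the t-norm is not idempotent).)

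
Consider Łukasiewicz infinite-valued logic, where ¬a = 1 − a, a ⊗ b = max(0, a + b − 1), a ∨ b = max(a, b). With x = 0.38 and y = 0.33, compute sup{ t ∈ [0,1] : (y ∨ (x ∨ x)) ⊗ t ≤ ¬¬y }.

0.95

x ∨ x = max(0.38, 0.38) = 0.38
y ∨ (x ∨ x) = max(0.33, 0.38) = 0.38
So the left factor is y ∨ (x ∨ x) = 0.38.
¬y = 1 − 0.33 = 0.67
¬¬y = 1 − 0.67 = 0.33
So the right-hand bound is ¬¬y = 0.33.
The residuum of the Łukasiewicz t-norm gives the supremum: min(1, 1 − 0.38 + 0.33).
1 − 0.38 + 0.33 = 0.95, so t = min(1, 0.95) = 0.95.
Check: 0.38 ⊗ 0.95 = max(0, 0.33) = 0.33 ≤ 0.33.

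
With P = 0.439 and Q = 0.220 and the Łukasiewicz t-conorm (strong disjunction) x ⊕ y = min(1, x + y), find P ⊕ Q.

P ⊕ Q = min(1, 0.439 + 0.220) = min(1, 0.659) = 0.659
For comparison, the Gödel t-conorm max(x, y) would give 0.439.

0.659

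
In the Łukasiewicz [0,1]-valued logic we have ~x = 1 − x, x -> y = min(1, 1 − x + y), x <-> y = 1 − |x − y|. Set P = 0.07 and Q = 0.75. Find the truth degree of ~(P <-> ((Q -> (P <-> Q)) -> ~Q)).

0.61

P <-> Q = 1 − |0.07 − 0.75| = 1 − 0.68 = 0.32
Q -> (P <-> Q) = min(1, 1 − 0.75 + 0.32) = min(1, 0.57) = 0.57
~Q = 1 − 0.75 = 0.25
(Q -> (P <-> Q)) -> ~Q = min(1, 1 − 0.57 + 0.25) = min(1, 0.68) = 0.68
P <-> ((Q -> (P <-> Q)) -> ~Q) = 1 − |0.07 − 0.68| = 1 − 0.61 = 0.39
~(P <-> ((Q -> (P <-> Q)) -> ~Q)) = 1 − 0.39 = 0.61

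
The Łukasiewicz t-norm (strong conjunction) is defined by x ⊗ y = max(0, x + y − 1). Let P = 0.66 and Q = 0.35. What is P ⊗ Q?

P ⊗ Q = max(0, 0.66 + 0.35 − 1) = max(0, 0.01) = 0.01
For comparison, the Gödel (minimum) t-norm min(x, y) would give 0.35.

0.01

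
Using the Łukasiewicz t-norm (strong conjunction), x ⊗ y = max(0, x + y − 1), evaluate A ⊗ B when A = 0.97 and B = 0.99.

0.96

A ⊗ B = max(0, 0.97 + 0.99 − 1) = max(0, 0.96) = 0.96
For comparison, the Gödel (minimum) t-norm min(x, y) would give 0.97.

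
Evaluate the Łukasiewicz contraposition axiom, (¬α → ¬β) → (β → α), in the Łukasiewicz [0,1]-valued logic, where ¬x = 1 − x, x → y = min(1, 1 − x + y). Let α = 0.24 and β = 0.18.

¬α = 1 − 0.24 = 0.76
¬β = 1 − 0.18 = 0.82
¬α → ¬β = min(1, 1 − 0.76 + 0.82) = min(1, 1.06) = 1.00
β → α = min(1, 1 − 0.18 + 0.24) = min(1, 1.06) = 1.00
(¬α → ¬β) → (β → α) = min(1, 1 − 1.00 + 1.00) = min(1, 1.00) = 1.00
(As expected: an axiom of Ł∞, always 1.)

1.00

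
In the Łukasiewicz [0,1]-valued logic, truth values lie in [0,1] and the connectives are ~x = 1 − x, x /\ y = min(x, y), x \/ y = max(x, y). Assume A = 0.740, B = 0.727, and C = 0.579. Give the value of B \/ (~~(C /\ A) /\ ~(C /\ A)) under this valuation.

0.727

C /\ A = min(0.579, 0.740) = 0.579
~(C /\ A) = 1 − 0.579 = 0.421
~~(C /\ A) = 1 − 0.421 = 0.579
~~(C /\ A) /\ ~(C /\ A) = min(0.579, 0.421) = 0.421
B \/ (~~(C /\ A) /\ ~(C /\ A)) = max(0.727, 0.421) = 0.727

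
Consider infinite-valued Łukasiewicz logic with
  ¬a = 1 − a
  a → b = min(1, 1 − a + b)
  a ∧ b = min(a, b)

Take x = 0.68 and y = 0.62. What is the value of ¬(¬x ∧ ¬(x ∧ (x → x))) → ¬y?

¬x = 1 − 0.68 = 0.32
x → x = min(1, 1 − 0.68 + 0.68) = min(1, 1.00) = 1.00
x ∧ (x → x) = min(0.68, 1.00) = 0.68
¬(x ∧ (x → x)) = 1 − 0.68 = 0.32
¬x ∧ ¬(x ∧ (x → x)) = min(0.32, 0.32) = 0.32
¬(¬x ∧ ¬(x ∧ (x → x))) = 1 − 0.32 = 0.68
¬y = 1 − 0.62 = 0.38
¬(¬x ∧ ¬(x ∧ (x → x))) → ¬y = min(1, 1 − 0.68 + 0.38) = min(1, 0.70) = 0.70

0.70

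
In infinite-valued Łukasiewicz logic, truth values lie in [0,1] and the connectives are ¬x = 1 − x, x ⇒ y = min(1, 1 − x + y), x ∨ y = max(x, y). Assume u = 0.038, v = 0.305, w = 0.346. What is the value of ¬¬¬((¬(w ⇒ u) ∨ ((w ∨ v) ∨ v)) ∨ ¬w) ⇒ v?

0.959

w ⇒ u = min(1, 1 − 0.346 + 0.038) = min(1, 0.692) = 0.692
¬(w ⇒ u) = 1 − 0.692 = 0.308
w ∨ v = max(0.346, 0.305) = 0.346
(w ∨ v) ∨ v = max(0.346, 0.305) = 0.346
¬(w ⇒ u) ∨ ((w ∨ v) ∨ v) = max(0.308, 0.346) = 0.346
¬w = 1 − 0.346 = 0.654
(¬(w ⇒ u) ∨ ((w ∨ v) ∨ v)) ∨ ¬w = max(0.346, 0.654) = 0.654
¬((¬(w ⇒ u) ∨ ((w ∨ v) ∨ v)) ∨ ¬w) = 1 − 0.654 = 0.346
¬¬((¬(w ⇒ u) ∨ ((w ∨ v) ∨ v)) ∨ ¬w) = 1 − 0.346 = 0.654
¬¬¬((¬(w ⇒ u) ∨ ((w ∨ v) ∨ v)) ∨ ¬w) = 1 − 0.654 = 0.346
¬¬¬((¬(w ⇒ u) ∨ ((w ∨ v) ∨ v)) ∨ ¬w) ⇒ v = min(1, 1 − 0.346 + 0.305) = min(1, 0.959) = 0.959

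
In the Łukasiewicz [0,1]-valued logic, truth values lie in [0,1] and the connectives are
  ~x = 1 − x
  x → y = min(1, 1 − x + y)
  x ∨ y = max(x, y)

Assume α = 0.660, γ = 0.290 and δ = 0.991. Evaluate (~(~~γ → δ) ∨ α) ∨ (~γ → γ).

~γ = 1 − 0.290 = 0.710
~~γ = 1 − 0.710 = 0.290
~~γ → δ = min(1, 1 − 0.290 + 0.991) = min(1, 1.701) = 1.000
~(~~γ → δ) = 1 − 1.000 = 0.000
~(~~γ → δ) ∨ α = max(0.000, 0.660) = 0.660
~γ → γ = min(1, 1 − 0.710 + 0.290) = min(1, 0.580) = 0.580
(~(~~γ → δ) ∨ α) ∨ (~γ → γ) = max(0.660, 0.580) = 0.660

0.660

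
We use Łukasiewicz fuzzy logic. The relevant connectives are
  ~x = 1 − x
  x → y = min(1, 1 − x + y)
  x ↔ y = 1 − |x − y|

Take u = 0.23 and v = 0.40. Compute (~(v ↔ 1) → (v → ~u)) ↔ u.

v ↔ 1 = 1 − |0.40 − 1.00| = 1 − 0.60 = 0.40
~(v ↔ 1) = 1 − 0.40 = 0.60
~u = 1 − 0.23 = 0.77
v → ~u = min(1, 1 − 0.40 + 0.77) = min(1, 1.37) = 1.00
~(v ↔ 1) → (v → ~u) = min(1, 1 − 0.60 + 1.00) = min(1, 1.40) = 1.00
(~(v ↔ 1) → (v → ~u)) ↔ u = 1 − |1.00 − 0.23| = 1 − 0.77 = 0.23

0.23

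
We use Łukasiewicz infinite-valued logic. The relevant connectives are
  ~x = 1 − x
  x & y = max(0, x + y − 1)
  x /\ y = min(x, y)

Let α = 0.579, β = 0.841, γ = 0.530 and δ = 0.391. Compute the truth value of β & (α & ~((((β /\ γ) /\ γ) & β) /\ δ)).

0.049

β /\ γ = min(0.841, 0.530) = 0.530
(β /\ γ) /\ γ = min(0.530, 0.530) = 0.530
((β /\ γ) /\ γ) & β = max(0, 0.530 + 0.841 − 1) = max(0, 0.371) = 0.371
(((β /\ γ) /\ γ) & β) /\ δ = min(0.371, 0.391) = 0.371
~((((β /\ γ) /\ γ) & β) /\ δ) = 1 − 0.371 = 0.629
α & ~((((β /\ γ) /\ γ) & β) /\ δ) = max(0, 0.579 + 0.629 − 1) = max(0, 0.208) = 0.208
β & (α & ~((((β /\ γ) /\ γ) & β) /\ δ)) = max(0, 0.841 + 0.208 − 1) = max(0, 0.049) = 0.049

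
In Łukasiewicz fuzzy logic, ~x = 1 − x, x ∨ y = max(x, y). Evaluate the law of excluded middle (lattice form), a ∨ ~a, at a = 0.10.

0.90

~a = 1 − 0.10 = 0.90
a ∨ ~a = max(0.10, 0.90) = 0.90
(The value 0.90 < 1 shows this instance is not satisfied; not a Ł∞-tautology — its value is max(a, 1−a).)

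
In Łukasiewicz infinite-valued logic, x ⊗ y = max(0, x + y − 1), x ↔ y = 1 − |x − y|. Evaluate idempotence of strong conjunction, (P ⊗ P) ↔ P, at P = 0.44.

P ⊗ P = max(0, 0.44 + 0.44 − 1) = max(0, -0.12) = 0.00
(P ⊗ P) ↔ P = 1 − |0.00 − 0.44| = 1 − 0.44 = 0.56
(The value 0.56 < 1 shows this instance is not satisfied; fails in Ł∞ since a ⊗ a = max(0, 2a−1) ≠ a in general.)

0.56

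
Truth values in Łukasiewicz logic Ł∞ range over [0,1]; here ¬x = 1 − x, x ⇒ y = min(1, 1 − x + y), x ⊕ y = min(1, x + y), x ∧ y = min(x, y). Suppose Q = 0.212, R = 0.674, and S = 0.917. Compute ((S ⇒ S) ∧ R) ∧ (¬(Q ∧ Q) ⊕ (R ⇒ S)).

0.674

S ⇒ S = min(1, 1 − 0.917 + 0.917) = min(1, 1.000) = 1.000
(S ⇒ S) ∧ R = min(1.000, 0.674) = 0.674
Q ∧ Q = min(0.212, 0.212) = 0.212
¬(Q ∧ Q) = 1 − 0.212 = 0.788
R ⇒ S = min(1, 1 − 0.674 + 0.917) = min(1, 1.243) = 1.000
¬(Q ∧ Q) ⊕ (R ⇒ S) = min(1, 0.788 + 1.000) = min(1, 1.788) = 1.000
((S ⇒ S) ∧ R) ∧ (¬(Q ∧ Q) ⊕ (R ⇒ S)) = min(0.674, 1.000) = 0.674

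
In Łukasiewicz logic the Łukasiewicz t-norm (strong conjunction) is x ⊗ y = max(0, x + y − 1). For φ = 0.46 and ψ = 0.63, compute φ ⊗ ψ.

0.09

φ ⊗ ψ = max(0, 0.46 + 0.63 − 1) = max(0, 0.09) = 0.09
For comparison, the Gödel (minimum) t-norm min(x, y) would give 0.46.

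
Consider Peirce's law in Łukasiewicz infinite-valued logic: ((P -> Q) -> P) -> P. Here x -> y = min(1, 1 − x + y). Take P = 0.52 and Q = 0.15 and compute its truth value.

0.63

P -> Q = min(1, 1 − 0.52 + 0.15) = min(1, 0.63) = 0.63
(P -> Q) -> P = min(1, 1 − 0.63 + 0.52) = min(1, 0.89) = 0.89
((P -> Q) -> P) -> P = min(1, 1 − 0.89 + 0.52) = min(1, 0.63) = 0.63
(The value 0.63 < 1 shows this instance is not satisfied; not a Ł∞-tautology in general.)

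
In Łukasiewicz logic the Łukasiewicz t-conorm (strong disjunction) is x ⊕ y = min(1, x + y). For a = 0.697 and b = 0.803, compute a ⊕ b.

1.000

a ⊕ b = min(1, 0.697 + 0.803) = min(1, 1.500) = 1.000
For comparison, the Gödel t-conorm max(x, y) would give 0.803.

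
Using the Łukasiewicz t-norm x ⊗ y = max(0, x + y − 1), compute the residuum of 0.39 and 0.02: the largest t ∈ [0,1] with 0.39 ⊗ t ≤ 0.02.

0.63

The residuum of the Łukasiewicz t-norm gives the supremum: min(1, 1 − 0.39 + 0.02).
1 − 0.39 + 0.02 = 0.63, so t = min(1, 0.63) = 0.63.
Check: 0.39 ⊗ 0.63 = max(0, 0.02) = 0.02 ≤ 0.02.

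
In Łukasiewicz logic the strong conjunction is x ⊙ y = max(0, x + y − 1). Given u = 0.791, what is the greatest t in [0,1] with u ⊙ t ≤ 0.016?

0.225

The residuum of the Łukasiewicz t-norm gives the supremum: min(1, 1 − 0.791 + 0.016).
1 − 0.791 + 0.016 = 0.225, so t = min(1, 0.225) = 0.225.
Check: 0.791 ⊙ 0.225 = max(0, 0.016) = 0.016 ≤ 0.016.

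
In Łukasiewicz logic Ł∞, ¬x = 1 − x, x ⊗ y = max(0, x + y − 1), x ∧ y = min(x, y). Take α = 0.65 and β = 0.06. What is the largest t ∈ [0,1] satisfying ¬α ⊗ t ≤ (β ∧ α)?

0.71

¬α = 1 − 0.65 = 0.35
So the left factor is ¬α = 0.35.
β ∧ α = min(0.06, 0.65) = 0.06
So the right-hand bound is β ∧ α = 0.06.
The residuum of the Łukasiewicz t-norm gives the supremum: min(1, 1 − 0.35 + 0.06).
1 − 0.35 + 0.06 = 0.71, so t = min(1, 0.71) = 0.71.
Check: 0.35 ⊗ 0.71 = max(0, 0.06) = 0.06 ≤ 0.06.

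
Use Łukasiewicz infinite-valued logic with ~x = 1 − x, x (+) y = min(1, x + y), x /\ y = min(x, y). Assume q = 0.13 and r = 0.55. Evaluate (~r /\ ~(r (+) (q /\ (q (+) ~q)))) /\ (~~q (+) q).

~r = 1 − 0.55 = 0.45
~q = 1 − 0.13 = 0.87
q (+) ~q = min(1, 0.13 + 0.87) = min(1, 1.00) = 1.00
q /\ (q (+) ~q) = min(0.13, 1.00) = 0.13
r (+) (q /\ (q (+) ~q)) = min(1, 0.55 + 0.13) = min(1, 0.68) = 0.68
~(r (+) (q /\ (q (+) ~q))) = 1 − 0.68 = 0.32
~r /\ ~(r (+) (q /\ (q (+) ~q))) = min(0.45, 0.32) = 0.32
~~q = 1 − 0.87 = 0.13
~~q (+) q = min(1, 0.13 + 0.13) = min(1, 0.26) = 0.26
(~r /\ ~(r (+) (q /\ (q (+) ~q)))) /\ (~~q (+) q) = min(0.32, 0.26) = 0.26

0.26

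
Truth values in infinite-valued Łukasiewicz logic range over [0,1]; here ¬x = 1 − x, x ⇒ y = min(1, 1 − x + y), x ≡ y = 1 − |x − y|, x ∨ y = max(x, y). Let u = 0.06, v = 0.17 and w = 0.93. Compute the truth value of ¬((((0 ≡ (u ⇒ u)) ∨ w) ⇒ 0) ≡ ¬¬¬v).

u ⇒ u = min(1, 1 − 0.06 + 0.06) = min(1, 1.00) = 1.00
0 ≡ (u ⇒ u) = 1 − |0.00 − 1.00| = 1 − 1.00 = 0.00
(0 ≡ (u ⇒ u)) ∨ w = max(0.00, 0.93) = 0.93
((0 ≡ (u ⇒ u)) ∨ w) ⇒ 0 = min(1, 1 − 0.93 + 0.00) = min(1, 0.07) = 0.07
¬v = 1 − 0.17 = 0.83
¬¬v = 1 − 0.83 = 0.17
¬¬¬v = 1 − 0.17 = 0.83
(((0 ≡ (u ⇒ u)) ∨ w) ⇒ 0) ≡ ¬¬¬v = 1 − |0.07 − 0.83| = 1 − 0.76 = 0.24
¬((((0 ≡ (u ⇒ u)) ∨ w) ⇒ 0) ≡ ¬¬¬v) = 1 − 0.24 = 0.76

0.76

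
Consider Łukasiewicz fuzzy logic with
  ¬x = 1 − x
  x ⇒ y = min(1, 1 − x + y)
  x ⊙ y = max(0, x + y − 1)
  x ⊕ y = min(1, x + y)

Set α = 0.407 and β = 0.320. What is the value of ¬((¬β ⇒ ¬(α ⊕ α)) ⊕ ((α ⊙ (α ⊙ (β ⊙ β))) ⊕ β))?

0.174

¬β = 1 − 0.320 = 0.680
α ⊕ α = min(1, 0.407 + 0.407) = min(1, 0.814) = 0.814
¬(α ⊕ α) = 1 − 0.814 = 0.186
¬β ⇒ ¬(α ⊕ α) = min(1, 1 − 0.680 + 0.186) = min(1, 0.506) = 0.506
β ⊙ β = max(0, 0.320 + 0.320 − 1) = max(0, -0.360) = 0.000
α ⊙ (β ⊙ β) = max(0, 0.407 + 0.000 − 1) = max(0, -0.593) = 0.000
α ⊙ (α ⊙ (β ⊙ β)) = max(0, 0.407 + 0.000 − 1) = max(0, -0.593) = 0.000
(α ⊙ (α ⊙ (β ⊙ β))) ⊕ β = min(1, 0.000 + 0.320) = min(1, 0.320) = 0.320
(¬β ⇒ ¬(α ⊕ α)) ⊕ ((α ⊙ (α ⊙ (β ⊙ β))) ⊕ β) = min(1, 0.506 + 0.320) = min(1, 0.826) = 0.826
¬((¬β ⇒ ¬(α ⊕ α)) ⊕ ((α ⊙ (α ⊙ (β ⊙ β))) ⊕ β)) = 1 − 0.826 = 0.174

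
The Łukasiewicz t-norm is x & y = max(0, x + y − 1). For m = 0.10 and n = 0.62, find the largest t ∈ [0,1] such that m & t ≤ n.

The residuum of the Łukasiewicz t-norm gives the supremum: min(1, 1 − 0.10 + 0.62).
1 − 0.10 + 0.62 = 1.52, so t = min(1, 1.52) = 1.00.
Check: 0.10 & 1.00 = max(0, 0.10) = 0.10 ≤ 0.62.

1.00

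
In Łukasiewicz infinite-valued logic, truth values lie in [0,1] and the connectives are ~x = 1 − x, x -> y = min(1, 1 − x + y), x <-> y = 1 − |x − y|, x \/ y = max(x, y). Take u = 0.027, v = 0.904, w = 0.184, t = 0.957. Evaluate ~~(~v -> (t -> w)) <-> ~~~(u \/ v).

~v = 1 − 0.904 = 0.096
t -> w = min(1, 1 − 0.957 + 0.184) = min(1, 0.227) = 0.227
~v -> (t -> w) = min(1, 1 − 0.096 + 0.227) = min(1, 1.131) = 1.000
~(~v -> (t -> w)) = 1 − 1.000 = 0.000
~~(~v -> (t -> w)) = 1 − 0.000 = 1.000
u \/ v = max(0.027, 0.904) = 0.904
~(u \/ v) = 1 − 0.904 = 0.096
~~(u \/ v) = 1 − 0.096 = 0.904
~~~(u \/ v) = 1 − 0.904 = 0.096
~~(~v -> (t -> w)) <-> ~~~(u \/ v) = 1 − |1.000 − 0.096| = 1 − 0.904 = 0.096

0.096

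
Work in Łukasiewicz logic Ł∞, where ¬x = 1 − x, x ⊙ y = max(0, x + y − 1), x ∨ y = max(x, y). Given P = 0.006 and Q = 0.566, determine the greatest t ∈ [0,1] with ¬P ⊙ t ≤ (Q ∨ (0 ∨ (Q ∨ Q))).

¬P = 1 − 0.006 = 0.994
So the left factor is ¬P = 0.994.
Q ∨ Q = max(0.566, 0.566) = 0.566
0 ∨ (Q ∨ Q) = max(0.000, 0.566) = 0.566
Q ∨ (0 ∨ (Q ∨ Q)) = max(0.566, 0.566) = 0.566
So the right-hand bound is Q ∨ (0 ∨ (Q ∨ Q)) = 0.566.
The residuum of the Łukasiewicz t-norm gives the supremum: min(1, 1 − 0.994 + 0.566).
1 − 0.994 + 0.566 = 0.572, so t = min(1, 0.572) = 0.572.
Check: 0.994 ⊙ 0.572 = max(0, 0.566) = 0.566 ≤ 0.566.

0.572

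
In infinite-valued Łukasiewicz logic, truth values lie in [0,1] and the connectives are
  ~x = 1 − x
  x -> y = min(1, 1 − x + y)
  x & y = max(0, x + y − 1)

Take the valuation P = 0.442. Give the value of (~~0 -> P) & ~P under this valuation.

~0 = 1 − 0.000 = 1.000
~~0 = 1 − 1.000 = 0.000
~~0 -> P = min(1, 1 − 0.000 + 0.442) = min(1, 1.442) = 1.000
~P = 1 − 0.442 = 0.558
(~~0 -> P) & ~P = max(0, 1.000 + 0.558 − 1) = max(0, 0.558) = 0.558

0.558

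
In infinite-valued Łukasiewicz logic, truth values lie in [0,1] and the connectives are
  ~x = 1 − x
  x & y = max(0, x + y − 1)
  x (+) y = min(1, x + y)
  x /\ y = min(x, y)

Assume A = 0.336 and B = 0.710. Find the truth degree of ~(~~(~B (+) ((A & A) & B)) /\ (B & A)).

0.954

~B = 1 − 0.710 = 0.290
A & A = max(0, 0.336 + 0.336 − 1) = max(0, -0.328) = 0.000
(A & A) & B = max(0, 0.000 + 0.710 − 1) = max(0, -0.290) = 0.000
~B (+) ((A & A) & B) = min(1, 0.290 + 0.000) = min(1, 0.290) = 0.290
~(~B (+) ((A & A) & B)) = 1 − 0.290 = 0.710
~~(~B (+) ((A & A) & B)) = 1 − 0.710 = 0.290
B & A = max(0, 0.710 + 0.336 − 1) = max(0, 0.046) = 0.046
~~(~B (+) ((A & A) & B)) /\ (B & A) = min(0.290, 0.046) = 0.046
~(~~(~B (+) ((A & A) & B)) /\ (B & A)) = 1 − 0.046 = 0.954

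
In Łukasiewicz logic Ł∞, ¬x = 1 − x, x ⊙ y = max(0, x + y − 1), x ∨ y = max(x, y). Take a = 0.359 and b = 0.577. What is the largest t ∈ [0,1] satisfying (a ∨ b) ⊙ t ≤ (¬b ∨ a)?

a ∨ b = max(0.359, 0.577) = 0.577
So the left factor is a ∨ b = 0.577.
¬b = 1 − 0.577 = 0.423
¬b ∨ a = max(0.423, 0.359) = 0.423
So the right-hand bound is ¬b ∨ a = 0.423.
The residuum of the Łukasiewicz t-norm gives the supremum: min(1, 1 − 0.577 + 0.423).
1 − 0.577 + 0.423 = 0.846, so t = min(1, 0.846) = 0.846.
Check: 0.577 ⊙ 0.846 = max(0, 0.423) = 0.423 ≤ 0.423.

0.846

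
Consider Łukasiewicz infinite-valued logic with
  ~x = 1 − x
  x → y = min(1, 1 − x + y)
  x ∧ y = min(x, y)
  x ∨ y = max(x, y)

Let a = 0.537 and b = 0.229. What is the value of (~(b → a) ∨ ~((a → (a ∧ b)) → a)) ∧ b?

b → a = min(1, 1 − 0.229 + 0.537) = min(1, 1.308) = 1.000
~(b → a) = 1 − 1.000 = 0.000
a ∧ b = min(0.537, 0.229) = 0.229
a → (a ∧ b) = min(1, 1 − 0.537 + 0.229) = min(1, 0.692) = 0.692
(a → (a ∧ b)) → a = min(1, 1 − 0.692 + 0.537) = min(1, 0.845) = 0.845
~((a → (a ∧ b)) → a) = 1 − 0.845 = 0.155
~(b → a) ∨ ~((a → (a ∧ b)) → a) = max(0.000, 0.155) = 0.155
(~(b → a) ∨ ~((a → (a ∧ b)) → a)) ∧ b = min(0.155, 0.229) = 0.155

0.155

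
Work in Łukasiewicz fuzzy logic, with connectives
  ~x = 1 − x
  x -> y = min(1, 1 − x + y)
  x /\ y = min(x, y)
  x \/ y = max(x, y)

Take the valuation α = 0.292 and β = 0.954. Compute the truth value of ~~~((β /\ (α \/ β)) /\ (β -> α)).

α \/ β = max(0.292, 0.954) = 0.954
β /\ (α \/ β) = min(0.954, 0.954) = 0.954
β -> α = min(1, 1 − 0.954 + 0.292) = min(1, 0.338) = 0.338
(β /\ (α \/ β)) /\ (β -> α) = min(0.954, 0.338) = 0.338
~((β /\ (α \/ β)) /\ (β -> α)) = 1 − 0.338 = 0.662
~~((β /\ (α \/ β)) /\ (β -> α)) = 1 − 0.662 = 0.338
~~~((β /\ (α \/ β)) /\ (β -> α)) = 1 − 0.338 = 0.662

0.662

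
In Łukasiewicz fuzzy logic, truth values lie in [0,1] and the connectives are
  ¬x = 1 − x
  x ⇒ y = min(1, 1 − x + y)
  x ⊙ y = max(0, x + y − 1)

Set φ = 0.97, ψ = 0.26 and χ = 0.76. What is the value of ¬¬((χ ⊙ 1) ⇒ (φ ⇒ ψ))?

χ ⊙ 1 = max(0, 0.76 + 1.00 − 1) = max(0, 0.76) = 0.76
φ ⇒ ψ = min(1, 1 − 0.97 + 0.26) = min(1, 0.29) = 0.29
(χ ⊙ 1) ⇒ (φ ⇒ ψ) = min(1, 1 − 0.76 + 0.29) = min(1, 0.53) = 0.53
¬((χ ⊙ 1) ⇒ (φ ⇒ ψ)) = 1 − 0.53 = 0.47
¬¬((χ ⊙ 1) ⇒ (φ ⇒ ψ)) = 1 − 0.47 = 0.53

0.53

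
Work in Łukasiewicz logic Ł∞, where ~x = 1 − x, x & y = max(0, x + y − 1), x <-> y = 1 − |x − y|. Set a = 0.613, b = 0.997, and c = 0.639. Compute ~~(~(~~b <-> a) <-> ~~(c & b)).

~b = 1 − 0.997 = 0.003
~~b = 1 − 0.003 = 0.997
~~b <-> a = 1 − |0.997 − 0.613| = 1 − 0.384 = 0.616
~(~~b <-> a) = 1 − 0.616 = 0.384
c & b = max(0, 0.639 + 0.997 − 1) = max(0, 0.636) = 0.636
~(c & b) = 1 − 0.636 = 0.364
~~(c & b) = 1 − 0.364 = 0.636
~(~~b <-> a) <-> ~~(c & b) = 1 − |0.384 − 0.636| = 1 − 0.252 = 0.748
~(~(~~b <-> a) <-> ~~(c & b)) = 1 − 0.748 = 0.252
~~(~(~~b <-> a) <-> ~~(c & b)) = 1 − 0.252 = 0.748

0.748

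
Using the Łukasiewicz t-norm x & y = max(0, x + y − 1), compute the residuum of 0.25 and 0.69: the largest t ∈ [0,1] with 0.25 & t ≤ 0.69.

The residuum of the Łukasiewicz t-norm gives the supremum: min(1, 1 − 0.25 + 0.69).
1 − 0.25 + 0.69 = 1.44, so t = min(1, 1.44) = 1.00.
Check: 0.25 & 1.00 = max(0, 0.25) = 0.25 ≤ 0.69.

1.00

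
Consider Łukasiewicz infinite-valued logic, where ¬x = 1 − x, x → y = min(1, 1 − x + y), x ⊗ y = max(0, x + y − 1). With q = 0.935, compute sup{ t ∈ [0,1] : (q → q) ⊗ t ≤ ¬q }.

0.065

q → q = min(1, 1 − 0.935 + 0.935) = min(1, 1.000) = 1.000
So the left factor is q → q = 1.000.
¬q = 1 − 0.935 = 0.065
So the right-hand bound is ¬q = 0.065.
The residuum of the Łukasiewicz t-norm gives the supremum: min(1, 1 − 1.000 + 0.065).
1 − 1.000 + 0.065 = 0.065, so t = min(1, 0.065) = 0.065.
Check: 1.000 ⊗ 0.065 = max(0, 0.065) = 0.065 ≤ 0.065.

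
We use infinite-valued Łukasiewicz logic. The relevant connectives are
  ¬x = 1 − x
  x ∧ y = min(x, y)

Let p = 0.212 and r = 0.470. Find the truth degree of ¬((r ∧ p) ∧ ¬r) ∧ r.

0.470

r ∧ p = min(0.470, 0.212) = 0.212
¬r = 1 − 0.470 = 0.530
(r ∧ p) ∧ ¬r = min(0.212, 0.530) = 0.212
¬((r ∧ p) ∧ ¬r) = 1 − 0.212 = 0.788
¬((r ∧ p) ∧ ¬r) ∧ r = min(0.788, 0.470) = 0.470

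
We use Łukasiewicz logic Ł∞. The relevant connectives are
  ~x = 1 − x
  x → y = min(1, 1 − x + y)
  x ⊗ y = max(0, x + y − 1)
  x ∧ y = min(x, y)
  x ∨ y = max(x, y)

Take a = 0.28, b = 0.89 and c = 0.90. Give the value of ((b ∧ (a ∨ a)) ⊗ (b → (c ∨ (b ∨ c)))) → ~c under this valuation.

0.82

a ∨ a = max(0.28, 0.28) = 0.28
b ∧ (a ∨ a) = min(0.89, 0.28) = 0.28
b ∨ c = max(0.89, 0.90) = 0.90
c ∨ (b ∨ c) = max(0.90, 0.90) = 0.90
b → (c ∨ (b ∨ c)) = min(1, 1 − 0.89 + 0.90) = min(1, 1.01) = 1.00
(b ∧ (a ∨ a)) ⊗ (b → (c ∨ (b ∨ c))) = max(0, 0.28 + 1.00 − 1) = max(0, 0.28) = 0.28
~c = 1 − 0.90 = 0.10
((b ∧ (a ∨ a)) ⊗ (b → (c ∨ (b ∨ c)))) → ~c = min(1, 1 − 0.28 + 0.10) = min(1, 0.82) = 0.82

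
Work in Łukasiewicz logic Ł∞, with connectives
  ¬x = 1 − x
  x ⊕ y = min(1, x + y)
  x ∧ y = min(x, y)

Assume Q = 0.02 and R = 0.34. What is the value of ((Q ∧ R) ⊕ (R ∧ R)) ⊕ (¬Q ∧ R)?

Q ∧ R = min(0.02, 0.34) = 0.02
R ∧ R = min(0.34, 0.34) = 0.34
(Q ∧ R) ⊕ (R ∧ R) = min(1, 0.02 + 0.34) = min(1, 0.36) = 0.36
¬Q = 1 − 0.02 = 0.98
¬Q ∧ R = min(0.98, 0.34) = 0.34
((Q ∧ R) ⊕ (R ∧ R)) ⊕ (¬Q ∧ R) = min(1, 0.36 + 0.34) = min(1, 0.70) = 0.70

0.70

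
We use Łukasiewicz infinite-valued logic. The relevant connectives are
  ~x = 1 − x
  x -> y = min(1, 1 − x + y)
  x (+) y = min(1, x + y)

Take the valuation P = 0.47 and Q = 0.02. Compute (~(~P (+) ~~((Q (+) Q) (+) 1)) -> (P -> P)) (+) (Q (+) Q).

1.00

~P = 1 − 0.47 = 0.53
Q (+) Q = min(1, 0.02 + 0.02) = min(1, 0.04) = 0.04
(Q (+) Q) (+) 1 = min(1, 0.04 + 1.00) = min(1, 1.04) = 1.00
~((Q (+) Q) (+) 1) = 1 − 1.00 = 0.00
~~((Q (+) Q) (+) 1) = 1 − 0.00 = 1.00
~P (+) ~~((Q (+) Q) (+) 1) = min(1, 0.53 + 1.00) = min(1, 1.53) = 1.00
~(~P (+) ~~((Q (+) Q) (+) 1)) = 1 − 1.00 = 0.00
P -> P = min(1, 1 − 0.47 + 0.47) = min(1, 1.00) = 1.00
~(~P (+) ~~((Q (+) Q) (+) 1)) -> (P -> P) = min(1, 1 − 0.00 + 1.00) = min(1, 2.00) = 1.00
(~(~P (+) ~~((Q (+) Q) (+) 1)) -> (P -> P)) (+) (Q (+) Q) = min(1, 1.00 + 0.04) = min(1, 1.04) = 1.00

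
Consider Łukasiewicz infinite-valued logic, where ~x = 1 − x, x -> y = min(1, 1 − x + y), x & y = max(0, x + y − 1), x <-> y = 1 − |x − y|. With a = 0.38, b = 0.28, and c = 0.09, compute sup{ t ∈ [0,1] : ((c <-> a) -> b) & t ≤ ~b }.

c <-> a = 1 − |0.09 − 0.38| = 1 − 0.29 = 0.71
(c <-> a) -> b = min(1, 1 − 0.71 + 0.28) = min(1, 0.57) = 0.57
So the left factor is (c <-> a) -> b = 0.57.
~b = 1 − 0.28 = 0.72
So the right-hand bound is ~b = 0.72.
The residuum of the Łukasiewicz t-norm gives the supremum: min(1, 1 − 0.57 + 0.72).
1 − 0.57 + 0.72 = 1.15, so t = min(1, 1.15) = 1.00.
Check: 0.57 & 1.00 = max(0, 0.57) = 0.57 ≤ 0.72.

1.00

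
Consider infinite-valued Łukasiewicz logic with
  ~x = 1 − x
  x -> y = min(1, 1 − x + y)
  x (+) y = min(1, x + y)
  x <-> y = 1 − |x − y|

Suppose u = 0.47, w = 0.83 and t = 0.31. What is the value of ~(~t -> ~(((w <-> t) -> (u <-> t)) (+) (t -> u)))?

0.69

~t = 1 − 0.31 = 0.69
w <-> t = 1 − |0.83 − 0.31| = 1 − 0.52 = 0.48
u <-> t = 1 − |0.47 − 0.31| = 1 − 0.16 = 0.84
(w <-> t) -> (u <-> t) = min(1, 1 − 0.48 + 0.84) = min(1, 1.36) = 1.00
t -> u = min(1, 1 − 0.31 + 0.47) = min(1, 1.16) = 1.00
((w <-> t) -> (u <-> t)) (+) (t -> u) = min(1, 1.00 + 1.00) = min(1, 2.00) = 1.00
~(((w <-> t) -> (u <-> t)) (+) (t -> u)) = 1 − 1.00 = 0.00
~t -> ~(((w <-> t) -> (u <-> t)) (+) (t -> u)) = min(1, 1 − 0.69 + 0.00) = min(1, 0.31) = 0.31
~(~t -> ~(((w <-> t) -> (u <-> t)) (+) (t -> u))) = 1 − 0.31 = 0.69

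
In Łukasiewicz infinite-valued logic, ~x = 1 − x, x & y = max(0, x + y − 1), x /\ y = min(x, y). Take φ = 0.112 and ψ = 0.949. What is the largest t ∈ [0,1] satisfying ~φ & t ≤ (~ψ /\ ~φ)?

~φ = 1 − 0.112 = 0.888
So the left factor is ~φ = 0.888.
~ψ = 1 − 0.949 = 0.051
~ψ /\ ~φ = min(0.051, 0.888) = 0.051
So the right-hand bound is ~ψ /\ ~φ = 0.051.
The residuum of the Łukasiewicz t-norm gives the supremum: min(1, 1 − 0.888 + 0.051).
1 − 0.888 + 0.051 = 0.163, so t = min(1, 0.163) = 0.163.
Check: 0.888 & 0.163 = max(0, 0.051) = 0.051 ≤ 0.051.

0.163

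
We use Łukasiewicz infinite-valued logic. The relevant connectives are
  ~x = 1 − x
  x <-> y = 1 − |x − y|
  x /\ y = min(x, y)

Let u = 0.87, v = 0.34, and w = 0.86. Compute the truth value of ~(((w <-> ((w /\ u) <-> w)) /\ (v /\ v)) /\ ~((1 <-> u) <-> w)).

w /\ u = min(0.86, 0.87) = 0.86
(w /\ u) <-> w = 1 − |0.86 − 0.86| = 1 − 0.00 = 1.00
w <-> ((w /\ u) <-> w) = 1 − |0.86 − 1.00| = 1 − 0.14 = 0.86
v /\ v = min(0.34, 0.34) = 0.34
(w <-> ((w /\ u) <-> w)) /\ (v /\ v) = min(0.86, 0.34) = 0.34
1 <-> u = 1 − |1.00 − 0.87| = 1 − 0.13 = 0.87
(1 <-> u) <-> w = 1 − |0.87 − 0.86| = 1 − 0.01 = 0.99
~((1 <-> u) <-> w) = 1 − 0.99 = 0.01
((w <-> ((w /\ u) <-> w)) /\ (v /\ v)) /\ ~((1 <-> u) <-> w) = min(0.34, 0.01) = 0.01
~(((w <-> ((w /\ u) <-> w)) /\ (v /\ v)) /\ ~((1 <-> u) <-> w)) = 1 − 0.01 = 0.99

0.99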